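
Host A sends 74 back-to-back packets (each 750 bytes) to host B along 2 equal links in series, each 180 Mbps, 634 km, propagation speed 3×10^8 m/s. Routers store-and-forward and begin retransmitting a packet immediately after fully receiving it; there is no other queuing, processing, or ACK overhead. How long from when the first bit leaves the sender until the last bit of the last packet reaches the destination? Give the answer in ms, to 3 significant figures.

Per-hop transmission t_tx = L/R = 6000/180000000 = 0.0333333 ms.
Per-hop propagation t_prop = 634000/300000000 = 2.11333 ms.
Pipeline fill: first packet needs 2·t_tx to clear all hops; remaining 73 packets each add one t_tx.
Total = (2+74-1)·t_tx + 2·t_prop = 75·0.0333333 + 2·2.11333 = 6.73 ms.

6.73 ms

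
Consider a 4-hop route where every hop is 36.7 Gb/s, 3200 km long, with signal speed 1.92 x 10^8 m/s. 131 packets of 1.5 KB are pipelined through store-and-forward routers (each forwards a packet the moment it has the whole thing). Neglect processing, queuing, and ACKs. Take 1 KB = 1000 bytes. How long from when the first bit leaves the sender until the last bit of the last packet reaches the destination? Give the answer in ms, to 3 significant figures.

Per-hop transmission t_tx = L/R = 12000/36700000000 = 0.000326975 ms.
Per-hop propagation t_prop = 3200000/192000000 = 16.6667 ms.
Pipeline fill: first packet needs 4·t_tx to clear all hops; remaining 130 packets each add one t_tx.
Total = (4+131-1)·t_tx + 4·t_prop = 134·0.000326975 + 4·16.6667 = 66.7 ms.

66.7 ms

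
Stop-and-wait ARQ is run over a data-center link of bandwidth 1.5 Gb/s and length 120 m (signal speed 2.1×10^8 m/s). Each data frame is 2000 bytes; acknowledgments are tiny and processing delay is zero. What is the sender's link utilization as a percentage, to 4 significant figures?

90.32 %

t_tx = L/R = 16000/1500000000 = 1.06667e-05 s.
t_prop = 120/210000000 = 5.71429e-07 s; RTT = 1.14286e-06 s.
Cycle = t_tx + RTT = 1.18095e-05 s.
Utilization = t_tx / cycle = 1.06667e-05/1.18095e-05 = 90.32 %.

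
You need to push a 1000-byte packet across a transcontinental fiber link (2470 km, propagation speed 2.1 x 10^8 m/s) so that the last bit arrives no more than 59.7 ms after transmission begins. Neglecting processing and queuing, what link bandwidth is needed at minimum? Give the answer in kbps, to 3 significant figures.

L = 8000 bits.
Propagation delay = 2470000 / 210000000 = 11.7619 ms.
Transmission budget = 59.7 − 11.7619 = 47.9381 ms.
R ≥ L / t_tx = 8000 bits / 0.0479381 s = 167 kbps.

167 kbps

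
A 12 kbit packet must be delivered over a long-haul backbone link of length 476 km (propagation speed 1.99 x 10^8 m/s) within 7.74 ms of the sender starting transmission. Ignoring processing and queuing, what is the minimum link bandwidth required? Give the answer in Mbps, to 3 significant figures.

Propagation delay = 476000 / 199000000 = 2.39196 ms.
Transmission budget = 7.74 − 2.39196 = 5.34804 ms.
R ≥ L / t_tx = 12000 bits / 0.00534804 s = 2.24 Mbps.

2.24 Mbps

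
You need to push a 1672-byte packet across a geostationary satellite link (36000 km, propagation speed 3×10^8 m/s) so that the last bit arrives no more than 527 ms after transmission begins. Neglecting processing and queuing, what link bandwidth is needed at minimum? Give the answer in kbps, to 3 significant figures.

32.9 kbps

L = 13376 bits.
Propagation delay = 36000000 / 300000000 = 120 ms.
Transmission budget = 527 − 120 = 407 ms.
R ≥ L / t_tx = 13376 bits / 0.407 s = 32.9 kbps.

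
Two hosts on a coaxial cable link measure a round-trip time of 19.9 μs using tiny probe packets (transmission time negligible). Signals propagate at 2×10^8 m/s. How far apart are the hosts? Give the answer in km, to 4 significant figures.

One-way propagation = RTT/2 = 9.95 μs.
d = s × t = 200000000 × 9.95e-06 = 1.990 km.

1.990 km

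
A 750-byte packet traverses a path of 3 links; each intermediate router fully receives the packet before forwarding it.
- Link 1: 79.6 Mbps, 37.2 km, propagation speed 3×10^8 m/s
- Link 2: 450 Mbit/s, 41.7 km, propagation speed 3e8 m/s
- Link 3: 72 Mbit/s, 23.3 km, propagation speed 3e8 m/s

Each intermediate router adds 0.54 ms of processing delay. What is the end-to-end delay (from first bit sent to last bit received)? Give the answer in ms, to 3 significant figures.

L = 750 × 8 = 6000 bits.
Transmission delays (L/R per hop): 0.0753769, 0.0133333, 0.0833333 ms; sum = 0.172044 ms.
Propagation delays (d/s per hop): 0.124, 0.139, 0.0776667 ms; sum = 0.340667 ms.
Processing at 2 router(s): 2 × 0.54 ms = 1.08 ms.
End-to-end = 1.59 ms.

1.59 ms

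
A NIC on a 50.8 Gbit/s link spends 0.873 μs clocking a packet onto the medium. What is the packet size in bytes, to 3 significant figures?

L = R × t_tx = 50800000000 b/s × 8.73e-07 s = 44348.4 bits.
In bytes: 44348.4 / 8 = 5540 bytes.

5540 bytes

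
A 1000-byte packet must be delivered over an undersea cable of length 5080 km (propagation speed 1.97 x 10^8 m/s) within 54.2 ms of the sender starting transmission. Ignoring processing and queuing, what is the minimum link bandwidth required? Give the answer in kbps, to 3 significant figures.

282 kbps

L = 8000 bits.
Propagation delay = 5080000 / 197000000 = 25.7868 ms.
Transmission budget = 54.2 − 25.7868 = 28.4132 ms.
R ≥ L / t_tx = 8000 bits / 0.0284132 s = 282 kbps.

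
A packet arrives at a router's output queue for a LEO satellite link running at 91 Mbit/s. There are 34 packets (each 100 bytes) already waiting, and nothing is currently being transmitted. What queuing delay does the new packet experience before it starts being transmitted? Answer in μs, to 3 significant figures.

299 μs

Each queued packet: L/R = 800/91000000 = 8.79121 μs.
34 queued → 298.901 μs.
Queuing delay = 299 μs.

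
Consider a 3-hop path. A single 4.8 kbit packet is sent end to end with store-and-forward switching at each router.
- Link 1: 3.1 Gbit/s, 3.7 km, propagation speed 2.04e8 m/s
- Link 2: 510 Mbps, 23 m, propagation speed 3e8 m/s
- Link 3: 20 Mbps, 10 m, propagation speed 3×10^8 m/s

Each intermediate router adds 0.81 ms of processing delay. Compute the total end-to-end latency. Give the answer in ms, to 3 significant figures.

L = 4800 bits.
Transmission delays (L/R per hop): 0.00154839, 0.00941176, 0.24 ms; sum = 0.25096 ms.
Propagation delays (d/s per hop): 0.0181373, 7.66667e-05, 3.33333e-05 ms; sum = 0.0182473 ms.
Processing at 2 router(s): 2 × 0.81 ms = 1.62 ms.
End-to-end = 1.89 ms.

1.89 ms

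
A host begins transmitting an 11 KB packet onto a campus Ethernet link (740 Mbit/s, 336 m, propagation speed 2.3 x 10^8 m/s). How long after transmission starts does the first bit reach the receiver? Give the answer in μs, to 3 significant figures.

1.46 μs

First bit experiences only propagation delay: d/s = 336/2.3e+08 = 1.46 μs.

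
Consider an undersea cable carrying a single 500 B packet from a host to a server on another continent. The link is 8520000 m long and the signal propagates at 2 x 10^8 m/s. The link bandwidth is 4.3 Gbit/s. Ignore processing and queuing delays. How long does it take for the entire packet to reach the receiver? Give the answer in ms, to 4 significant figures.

42.60 ms

L = 500 × 8 = 4000 bits.
Transmission delay = L/R = 4000 / 4300000000 = 0.000930233 ms.
Propagation delay = d/s = 8520000 m / 200000000 m/s = 42.6 ms.
Total = 42.60 ms.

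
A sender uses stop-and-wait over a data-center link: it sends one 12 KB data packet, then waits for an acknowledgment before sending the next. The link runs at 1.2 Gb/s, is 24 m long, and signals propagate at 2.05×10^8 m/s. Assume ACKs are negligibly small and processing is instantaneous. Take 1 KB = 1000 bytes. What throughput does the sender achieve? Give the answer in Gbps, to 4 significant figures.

t_tx = L/R = 96000/1200000000 = 8e-05 s.
t_prop = 24/2.05e+08 = 1.17073e-07 s; RTT = 2.34146e-07 s.
Cycle = t_tx + RTT = 8.02341e-05 s.
Throughput = L / cycle = 96000 / 8.02341e-05 = 1.196 Gbps.

1.196 Gbps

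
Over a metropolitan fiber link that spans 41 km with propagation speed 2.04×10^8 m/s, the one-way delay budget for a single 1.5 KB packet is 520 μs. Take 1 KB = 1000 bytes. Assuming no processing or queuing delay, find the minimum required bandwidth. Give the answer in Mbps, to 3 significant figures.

L = 12000 bits.
Propagation delay = 41000 / 204000000 = 200.98 μs.
Transmission budget = 520 − 200.98 = 319.02 μs.
R ≥ L / t_tx = 12000 bits / 0.00031902 s = 37.6 Mbps.

37.6 Mbps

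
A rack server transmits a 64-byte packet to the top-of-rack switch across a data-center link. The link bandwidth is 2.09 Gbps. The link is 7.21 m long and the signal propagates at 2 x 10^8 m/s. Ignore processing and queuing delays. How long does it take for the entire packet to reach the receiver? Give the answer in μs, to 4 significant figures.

0.2810 μs

L = 64 × 8 = 512 bits.
Transmission delay = L/R = 512 / 2.09e+09 = 0.244976 μs.
Propagation delay = d/s = 7.21 m / 200000000 m/s = 0.03605 μs.
Total = 0.2810 μs.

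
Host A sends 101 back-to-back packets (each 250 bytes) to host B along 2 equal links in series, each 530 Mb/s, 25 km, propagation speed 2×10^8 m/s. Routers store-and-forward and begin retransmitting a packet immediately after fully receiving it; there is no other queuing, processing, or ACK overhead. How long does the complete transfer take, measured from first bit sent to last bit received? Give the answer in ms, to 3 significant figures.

Per-hop transmission t_tx = L/R = 2000/530000000 = 0.00377358 ms.
Per-hop propagation t_prop = 25000/200000000 = 0.125 ms.
Pipeline fill: first packet needs 2·t_tx to clear all hops; remaining 100 packets each add one t_tx.
Total = (2+101-1)·t_tx + 2·t_prop = 102·0.00377358 + 2·0.125 = 0.635 ms.

0.635 ms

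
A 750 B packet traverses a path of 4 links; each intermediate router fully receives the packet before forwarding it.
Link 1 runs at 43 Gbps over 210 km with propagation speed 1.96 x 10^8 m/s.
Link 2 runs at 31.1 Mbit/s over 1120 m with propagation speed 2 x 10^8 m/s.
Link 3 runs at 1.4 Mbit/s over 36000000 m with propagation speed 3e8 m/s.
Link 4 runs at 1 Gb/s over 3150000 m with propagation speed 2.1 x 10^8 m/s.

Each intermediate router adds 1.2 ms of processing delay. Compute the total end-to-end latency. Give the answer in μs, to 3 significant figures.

144000 μs

L = 750 × 8 = 6000 bits.
Transmission delays (L/R per hop): 0.139535, 192.926, 4285.71, 6 μs; sum = 4484.78 μs.
Propagation delays (d/s per hop): 1071.43, 5.6, 120000, 15000 μs; sum = 136077 μs.
Processing at 3 router(s): 3 × 1.2 ms = 3600 μs.
End-to-end = 144000 μs.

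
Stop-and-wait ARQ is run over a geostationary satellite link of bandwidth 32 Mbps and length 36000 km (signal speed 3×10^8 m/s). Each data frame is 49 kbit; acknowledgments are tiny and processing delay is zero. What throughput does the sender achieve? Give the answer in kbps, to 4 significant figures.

202.9 kbps

t_tx = L/R = 49000/32000000 = 0.00153125 s.
t_prop = 36000000/300000000 = 0.12 s; RTT = 0.24 s.
Cycle = t_tx + RTT = 0.241531 s.
Throughput = L / cycle = 49000 / 0.241531 = 202.9 kbps.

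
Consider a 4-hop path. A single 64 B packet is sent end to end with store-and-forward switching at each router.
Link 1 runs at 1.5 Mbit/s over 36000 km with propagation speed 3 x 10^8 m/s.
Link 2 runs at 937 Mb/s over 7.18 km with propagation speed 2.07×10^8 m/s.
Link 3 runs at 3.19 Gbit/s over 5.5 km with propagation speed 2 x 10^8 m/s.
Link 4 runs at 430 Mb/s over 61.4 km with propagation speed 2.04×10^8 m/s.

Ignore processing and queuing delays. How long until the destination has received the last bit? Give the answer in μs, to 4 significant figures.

120700 μs

L = 64 × 8 = 512 bits.
Transmission delays (L/R per hop): 341.333, 0.546425, 0.160502, 1.1907 μs; sum = 343.231 μs.
Propagation delays (d/s per hop): 120000, 34.686, 27.5, 300.98 μs; sum = 120363 μs.
End-to-end = 120700 μs.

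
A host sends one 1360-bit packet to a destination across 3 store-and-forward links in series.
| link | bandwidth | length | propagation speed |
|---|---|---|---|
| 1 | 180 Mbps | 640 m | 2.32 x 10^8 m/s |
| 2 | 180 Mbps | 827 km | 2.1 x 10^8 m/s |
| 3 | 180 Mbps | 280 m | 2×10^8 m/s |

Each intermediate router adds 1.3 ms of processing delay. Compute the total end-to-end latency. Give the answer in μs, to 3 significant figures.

Transmission delay per hop = L/R = 1360/180000000 = 7.55556 μs; 3 hops → 22.6667 μs.
Propagation delays (d/s per hop): 2.75862, 3938.1, 1.4 μs; sum = 3942.25 μs.
Processing at 2 router(s): 2 × 1.3 ms = 2600 μs.
End-to-end = 6560 μs.

6560 μs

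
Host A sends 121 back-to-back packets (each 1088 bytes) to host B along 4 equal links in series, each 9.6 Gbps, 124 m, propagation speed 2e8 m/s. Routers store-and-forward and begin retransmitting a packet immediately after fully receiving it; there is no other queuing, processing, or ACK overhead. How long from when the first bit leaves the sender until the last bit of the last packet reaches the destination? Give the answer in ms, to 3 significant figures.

0.115 ms

Per-hop transmission t_tx = L/R = 8704/9600000000 = 0.000906667 ms.
Per-hop propagation t_prop = 124/200000000 = 0.00062 ms.
Pipeline fill: first packet needs 4·t_tx to clear all hops; remaining 120 packets each add one t_tx.
Total = (4+121-1)·t_tx + 4·t_prop = 124·0.000906667 + 4·0.00062 = 0.115 ms.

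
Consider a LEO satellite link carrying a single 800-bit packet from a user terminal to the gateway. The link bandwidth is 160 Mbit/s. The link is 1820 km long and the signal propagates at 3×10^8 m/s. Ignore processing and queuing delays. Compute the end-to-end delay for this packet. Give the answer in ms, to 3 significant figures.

Transmission delay = L/R = 800 / 160000000 = 0.005 ms.
Propagation delay = d/s = 1820000 m / 300000000 m/s = 6.06667 ms.
Total = 6.07 ms.

6.07 ms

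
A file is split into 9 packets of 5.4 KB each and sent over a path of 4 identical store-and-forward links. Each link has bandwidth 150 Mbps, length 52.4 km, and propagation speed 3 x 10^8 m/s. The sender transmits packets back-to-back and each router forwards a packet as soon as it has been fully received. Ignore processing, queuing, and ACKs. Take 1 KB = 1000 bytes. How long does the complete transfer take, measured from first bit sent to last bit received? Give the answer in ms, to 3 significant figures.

Per-hop transmission t_tx = L/R = 43200/150000000 = 0.288 ms.
Per-hop propagation t_prop = 52400/300000000 = 0.174667 ms.
Pipeline fill: first packet needs 4·t_tx to clear all hops; remaining 8 packets each add one t_tx.
Total = (4+9-1)·t_tx + 4·t_prop = 12·0.288 + 4·0.174667 = 4.15 ms.

4.15 ms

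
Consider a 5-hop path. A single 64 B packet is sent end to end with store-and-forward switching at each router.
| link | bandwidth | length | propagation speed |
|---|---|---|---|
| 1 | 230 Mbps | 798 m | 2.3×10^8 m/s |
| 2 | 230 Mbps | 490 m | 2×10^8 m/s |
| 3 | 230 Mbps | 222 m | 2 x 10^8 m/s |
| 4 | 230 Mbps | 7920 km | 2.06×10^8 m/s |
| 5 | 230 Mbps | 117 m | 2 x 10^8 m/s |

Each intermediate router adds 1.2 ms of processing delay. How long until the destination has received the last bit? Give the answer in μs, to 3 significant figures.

L = 64 × 8 = 512 bits.
Transmission delay per hop = L/R = 512/230000000 = 2.22609 μs; 5 hops → 11.1304 μs.
Propagation delays (d/s per hop): 3.46957, 2.45, 1.11, 38446.6, 0.585 μs; sum = 38454.2 μs.
Processing at 4 router(s): 4 × 1.2 ms = 4800 μs.
End-to-end = 43300 μs.

43300 μs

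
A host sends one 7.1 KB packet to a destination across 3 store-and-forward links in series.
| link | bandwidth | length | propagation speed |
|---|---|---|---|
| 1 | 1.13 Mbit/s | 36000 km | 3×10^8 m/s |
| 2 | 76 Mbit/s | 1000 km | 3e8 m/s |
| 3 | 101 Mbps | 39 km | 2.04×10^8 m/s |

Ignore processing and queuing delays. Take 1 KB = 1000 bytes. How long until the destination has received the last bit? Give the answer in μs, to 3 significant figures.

L = 56800 bits.
Transmission delays (L/R per hop): 50265.5, 747.368, 562.376 μs; sum = 51575.2 μs.
Propagation delays (d/s per hop): 120000, 3333.33, 191.176 μs; sum = 123525 μs.
End-to-end = 175000 μs.

175000 μs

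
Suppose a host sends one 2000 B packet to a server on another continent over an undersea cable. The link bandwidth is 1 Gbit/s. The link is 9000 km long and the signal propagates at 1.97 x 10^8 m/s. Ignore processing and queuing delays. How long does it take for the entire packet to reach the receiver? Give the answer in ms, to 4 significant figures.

45.70 ms

L = 2000 × 8 = 16000 bits.
Transmission delay = L/R = 16000 / 1000000000 = 0.016 ms.
Propagation delay = d/s = 9000000 m / 197000000 m/s = 45.6853 ms.
Total = 45.70 ms.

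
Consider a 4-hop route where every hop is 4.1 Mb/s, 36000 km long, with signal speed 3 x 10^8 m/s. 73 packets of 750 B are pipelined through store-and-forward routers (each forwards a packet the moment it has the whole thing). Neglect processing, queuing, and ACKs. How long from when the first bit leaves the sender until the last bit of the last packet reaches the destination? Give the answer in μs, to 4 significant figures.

Per-hop transmission t_tx = L/R = 6000/4.1e+06 = 1463.41 μs.
Per-hop propagation t_prop = 36000000/300000000 = 120000 μs.
Pipeline fill: first packet needs 4·t_tx to clear all hops; remaining 72 packets each add one t_tx.
Total = (4+73-1)·t_tx + 4·t_prop = 76·1463.41 + 4·120000 = 591200 μs.

591200 μs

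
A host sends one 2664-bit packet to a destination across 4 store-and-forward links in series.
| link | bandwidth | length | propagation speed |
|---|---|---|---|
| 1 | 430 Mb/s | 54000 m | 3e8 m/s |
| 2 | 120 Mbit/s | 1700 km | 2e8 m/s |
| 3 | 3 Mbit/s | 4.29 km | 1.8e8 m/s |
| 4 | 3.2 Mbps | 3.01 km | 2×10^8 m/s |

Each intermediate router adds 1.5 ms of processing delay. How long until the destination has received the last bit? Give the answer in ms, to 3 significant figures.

15.0 ms

Transmission delays (L/R per hop): 0.00619535, 0.0222, 0.888, 0.8325 ms; sum = 1.7489 ms.
Propagation delays (d/s per hop): 0.18, 8.5, 0.0238333, 0.01505 ms; sum = 8.71888 ms.
Processing at 3 router(s): 3 × 1.5 ms = 4.5 ms.
End-to-end = 15.0 ms.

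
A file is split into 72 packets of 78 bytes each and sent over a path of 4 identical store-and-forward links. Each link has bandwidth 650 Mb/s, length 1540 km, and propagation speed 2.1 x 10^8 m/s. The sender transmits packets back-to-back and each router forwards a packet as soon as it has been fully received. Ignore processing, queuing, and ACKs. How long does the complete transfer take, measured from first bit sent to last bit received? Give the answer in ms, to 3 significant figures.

29.4 ms

Per-hop transmission t_tx = L/R = 624/650000000 = 0.00096 ms.
Per-hop propagation t_prop = 1540000/210000000 = 7.33333 ms.
Pipeline fill: first packet needs 4·t_tx to clear all hops; remaining 71 packets each add one t_tx.
Total = (4+72-1)·t_tx + 4·t_prop = 75·0.00096 + 4·7.33333 = 29.4 ms.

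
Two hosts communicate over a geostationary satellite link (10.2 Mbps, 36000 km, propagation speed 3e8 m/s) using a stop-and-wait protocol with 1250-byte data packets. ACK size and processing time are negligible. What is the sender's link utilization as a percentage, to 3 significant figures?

0.407 %

t_tx = L/R = 10000/10200000 = 0.000980392 s.
t_prop = 36000000/300000000 = 0.12 s; RTT = 0.24 s.
Cycle = t_tx + RTT = 0.24098 s.
Utilization = t_tx / cycle = 0.000980392/0.24098 = 0.407 %.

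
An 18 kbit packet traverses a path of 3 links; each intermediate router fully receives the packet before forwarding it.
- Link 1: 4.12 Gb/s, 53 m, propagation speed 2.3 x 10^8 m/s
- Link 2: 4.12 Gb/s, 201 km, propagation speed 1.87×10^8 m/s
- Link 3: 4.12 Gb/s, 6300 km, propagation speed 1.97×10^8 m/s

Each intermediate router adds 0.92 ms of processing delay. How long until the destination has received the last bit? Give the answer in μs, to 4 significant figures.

34910 μs

L = 18000 bits.
Transmission delay per hop = L/R = 18000/4120000000 = 4.36893 μs; 3 hops → 13.1068 μs.
Propagation delays (d/s per hop): 0.230435, 1074.87, 31979.7 μs; sum = 33054.8 μs.
Processing at 2 router(s): 2 × 0.92 ms = 1840 μs.
End-to-end = 34910 μs.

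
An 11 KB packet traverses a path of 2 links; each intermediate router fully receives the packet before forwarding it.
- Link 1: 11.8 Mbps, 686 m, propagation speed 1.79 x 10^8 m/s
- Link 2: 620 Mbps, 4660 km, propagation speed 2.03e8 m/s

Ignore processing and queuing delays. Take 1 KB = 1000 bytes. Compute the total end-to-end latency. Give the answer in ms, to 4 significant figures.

30.56 ms

L = 88000 bits.
Transmission delays (L/R per hop): 7.45763, 0.141935 ms; sum = 7.59956 ms.
Propagation delays (d/s per hop): 0.0038324, 22.9557 ms; sum = 22.9595 ms.
End-to-end = 30.56 ms.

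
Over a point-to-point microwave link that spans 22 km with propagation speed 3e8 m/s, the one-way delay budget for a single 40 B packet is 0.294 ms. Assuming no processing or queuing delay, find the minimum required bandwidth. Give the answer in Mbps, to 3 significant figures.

L = 320 bits.
Propagation delay = 22000 / 300000000 = 0.0733333 ms.
Transmission budget = 0.294 − 0.0733333 = 0.220667 ms.
R ≥ L / t_tx = 320 bits / 0.000220667 s = 1.45 Mbps.

1.45 Mbps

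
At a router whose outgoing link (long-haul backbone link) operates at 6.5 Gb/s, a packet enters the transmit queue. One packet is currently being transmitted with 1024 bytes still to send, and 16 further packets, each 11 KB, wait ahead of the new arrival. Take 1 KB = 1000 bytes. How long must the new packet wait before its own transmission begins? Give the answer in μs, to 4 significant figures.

Each queued packet: L/R = 88000/6500000000 = 13.5385 μs.
16 queued → 216.615 μs.
Plus remaining 8192 bits of current packet: 1.26031 μs.
Queuing delay = 217.9 μs.

217.9 μs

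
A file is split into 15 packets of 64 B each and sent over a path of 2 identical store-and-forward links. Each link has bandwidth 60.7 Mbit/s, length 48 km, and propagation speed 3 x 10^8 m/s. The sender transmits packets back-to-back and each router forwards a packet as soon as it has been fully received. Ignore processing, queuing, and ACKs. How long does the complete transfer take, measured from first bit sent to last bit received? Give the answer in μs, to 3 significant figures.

455 μs

Per-hop transmission t_tx = L/R = 512/60700000 = 8.43493 μs.
Per-hop propagation t_prop = 48000/300000000 = 160 μs.
Pipeline fill: first packet needs 2·t_tx to clear all hops; remaining 14 packets each add one t_tx.
Total = (2+15-1)·t_tx + 2·t_prop = 16·8.43493 + 2·160 = 455 μs.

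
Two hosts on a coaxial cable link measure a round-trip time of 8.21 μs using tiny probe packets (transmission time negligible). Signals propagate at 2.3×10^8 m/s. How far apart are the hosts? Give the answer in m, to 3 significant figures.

944 m

One-way propagation = RTT/2 = 4.105 μs.
d = s × t = 2.3e+08 × 4.105e-06 = 944 m.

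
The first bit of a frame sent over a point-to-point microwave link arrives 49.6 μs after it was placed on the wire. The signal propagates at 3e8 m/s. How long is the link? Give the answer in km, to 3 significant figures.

14.9 km

d = s × t_prop = 300000000 × 4.96e-05 = 14.9 km.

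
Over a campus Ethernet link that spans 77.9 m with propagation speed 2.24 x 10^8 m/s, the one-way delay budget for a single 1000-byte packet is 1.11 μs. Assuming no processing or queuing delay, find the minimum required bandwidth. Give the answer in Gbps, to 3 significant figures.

10.5 Gbps

L = 8000 bits.
Propagation delay = 77.9 / 2.24e+08 = 0.347768 μs.
Transmission budget = 1.11 − 0.347768 = 0.762232 μs.
R ≥ L / t_tx = 8000 bits / 7.62232e-07 s = 10.5 Gbps.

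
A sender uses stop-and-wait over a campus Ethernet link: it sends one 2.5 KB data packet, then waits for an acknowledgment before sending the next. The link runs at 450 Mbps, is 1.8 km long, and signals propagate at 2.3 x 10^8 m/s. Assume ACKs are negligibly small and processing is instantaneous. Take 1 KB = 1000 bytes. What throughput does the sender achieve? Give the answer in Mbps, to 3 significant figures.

333 Mbps

t_tx = L/R = 20000/450000000 = 4.44444e-05 s.
t_prop = 1800/2.3e+08 = 7.82609e-06 s; RTT = 1.56522e-05 s.
Cycle = t_tx + RTT = 6.00966e-05 s.
Throughput = L / cycle = 20000 / 6.00966e-05 = 333 Mbps.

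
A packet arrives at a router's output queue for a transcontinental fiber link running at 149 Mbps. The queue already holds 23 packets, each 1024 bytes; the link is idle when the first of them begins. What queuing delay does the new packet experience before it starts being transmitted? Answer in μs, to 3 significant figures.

Each queued packet: L/R = 8192/149000000 = 54.9799 μs.
23 queued → 1264.54 μs.
Queuing delay = 1260 μs.

1260 μs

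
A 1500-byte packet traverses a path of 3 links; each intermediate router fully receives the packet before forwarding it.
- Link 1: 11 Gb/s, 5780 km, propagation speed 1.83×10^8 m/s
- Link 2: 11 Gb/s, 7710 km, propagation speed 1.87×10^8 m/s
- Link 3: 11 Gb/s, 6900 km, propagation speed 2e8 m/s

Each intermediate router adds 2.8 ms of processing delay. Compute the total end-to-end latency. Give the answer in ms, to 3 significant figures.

113 ms

L = 1500 × 8 = 12000 bits.
Transmission delay per hop = L/R = 12000/11000000000 = 0.00109091 ms; 3 hops → 0.00327273 ms.
Propagation delays (d/s per hop): 31.5847, 41.2299, 34.5 ms; sum = 107.315 ms.
Processing at 2 router(s): 2 × 2.8 ms = 5.6 ms.
End-to-end = 113 ms.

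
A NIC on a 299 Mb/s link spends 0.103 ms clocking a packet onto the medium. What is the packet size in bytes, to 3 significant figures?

3850 bytes

L = R × t_tx = 299000000 b/s × 0.000103 s = 30797 bits.
In bytes: 30797 / 8 = 3850 bytes.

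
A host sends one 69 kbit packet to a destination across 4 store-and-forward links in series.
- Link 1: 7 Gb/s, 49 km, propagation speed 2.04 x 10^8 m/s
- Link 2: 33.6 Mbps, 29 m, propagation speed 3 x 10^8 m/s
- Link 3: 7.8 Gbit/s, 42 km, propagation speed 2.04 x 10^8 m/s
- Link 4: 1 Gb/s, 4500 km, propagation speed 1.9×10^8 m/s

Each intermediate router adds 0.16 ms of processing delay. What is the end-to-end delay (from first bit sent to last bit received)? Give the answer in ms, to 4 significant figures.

L = 69000 bits.
Transmission delays (L/R per hop): 0.00985714, 2.05357, 0.00884615, 0.069 ms; sum = 2.14127 ms.
Propagation delays (d/s per hop): 0.240196, 9.66667e-05, 0.205882, 23.6842 ms; sum = 24.1304 ms.
Processing at 3 router(s): 3 × 0.16 ms = 0.48 ms.
End-to-end = 26.75 ms.

26.75 ms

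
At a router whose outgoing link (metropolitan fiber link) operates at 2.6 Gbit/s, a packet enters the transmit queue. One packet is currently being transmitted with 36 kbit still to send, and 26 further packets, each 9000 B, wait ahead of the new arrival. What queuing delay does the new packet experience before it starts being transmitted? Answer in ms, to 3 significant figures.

0.734 ms

Each queued packet: L/R = 72000/2600000000 = 0.0276923 ms.
26 queued → 0.72 ms.
Plus remaining 36000 bits of current packet: 0.0138462 ms.
Queuing delay = 0.734 ms.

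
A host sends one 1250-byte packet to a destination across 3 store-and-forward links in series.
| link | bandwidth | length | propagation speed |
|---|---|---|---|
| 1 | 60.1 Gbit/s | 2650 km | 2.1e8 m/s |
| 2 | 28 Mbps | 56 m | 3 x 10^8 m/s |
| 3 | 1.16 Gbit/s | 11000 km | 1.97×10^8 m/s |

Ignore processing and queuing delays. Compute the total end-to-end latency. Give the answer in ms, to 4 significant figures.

L = 1250 × 8 = 10000 bits.
Transmission delays (L/R per hop): 0.000166389, 0.357143, 0.00862069 ms; sum = 0.36593 ms.
Propagation delays (d/s per hop): 12.619, 0.000186667, 55.8376 ms; sum = 68.4568 ms.
End-to-end = 68.82 ms.

68.82 ms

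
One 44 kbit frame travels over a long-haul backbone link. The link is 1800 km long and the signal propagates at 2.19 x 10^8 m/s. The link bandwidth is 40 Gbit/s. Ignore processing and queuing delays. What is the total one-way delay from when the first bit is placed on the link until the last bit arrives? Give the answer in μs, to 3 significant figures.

8220 μs

L = 44000 bits.
Transmission delay = L/R = 44000 / 40000000000 = 1.1 μs.
Propagation delay = d/s = 1800000 m / 219000000 m/s = 8219.18 μs.
Total = 8220 μs.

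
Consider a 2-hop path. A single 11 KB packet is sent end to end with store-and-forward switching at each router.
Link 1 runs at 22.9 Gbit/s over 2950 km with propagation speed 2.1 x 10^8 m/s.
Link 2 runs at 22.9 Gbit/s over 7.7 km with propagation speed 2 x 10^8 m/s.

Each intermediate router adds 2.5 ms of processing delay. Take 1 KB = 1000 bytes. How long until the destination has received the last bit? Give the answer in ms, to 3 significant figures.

L = 88000 bits.
Transmission delay per hop = L/R = 88000/22900000000 = 0.00384279 ms; 2 hops → 0.00768559 ms.
Propagation delays (d/s per hop): 14.0476, 0.0385 ms; sum = 14.0861 ms.
Processing at 1 router(s): 1 × 2.5 ms = 2.5 ms.
End-to-end = 16.6 ms.

16.6 ms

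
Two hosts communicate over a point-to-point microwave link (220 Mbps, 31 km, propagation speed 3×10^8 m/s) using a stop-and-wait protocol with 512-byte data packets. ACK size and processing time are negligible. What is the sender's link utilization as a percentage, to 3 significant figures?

t_tx = L/R = 4096/220000000 = 1.86182e-05 s.
t_prop = 31000/300000000 = 0.000103333 s; RTT = 0.000206667 s.
Cycle = t_tx + RTT = 0.000225285 s.
Utilization = t_tx / cycle = 1.86182e-05/0.000225285 = 8.26 %.

8.26 %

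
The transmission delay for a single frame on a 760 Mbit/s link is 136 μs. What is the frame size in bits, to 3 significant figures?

103000 bits

L = R × t_tx = 760000000 b/s × 0.000136 s = 103360 bits.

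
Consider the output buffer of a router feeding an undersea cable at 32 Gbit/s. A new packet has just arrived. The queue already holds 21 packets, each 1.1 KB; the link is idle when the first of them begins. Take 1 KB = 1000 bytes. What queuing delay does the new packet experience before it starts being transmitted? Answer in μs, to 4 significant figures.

Each queued packet: L/R = 8800/32000000000 = 0.275 μs.
21 queued → 5.775 μs.
Queuing delay = 5.775 μs.

5.775 μs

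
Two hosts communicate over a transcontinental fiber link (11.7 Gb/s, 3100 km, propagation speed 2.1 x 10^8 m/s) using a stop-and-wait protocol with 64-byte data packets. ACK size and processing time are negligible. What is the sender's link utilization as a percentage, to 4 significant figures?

t_tx = L/R = 512/11700000000 = 4.37607e-08 s.
t_prop = 3100000/210000000 = 0.0147619 s; RTT = 0.0295238 s.
Cycle = t_tx + RTT = 0.0295239 s.
Utilization = t_tx / cycle = 4.37607e-08/0.0295239 = 0.0001482 %.

0.0001482 %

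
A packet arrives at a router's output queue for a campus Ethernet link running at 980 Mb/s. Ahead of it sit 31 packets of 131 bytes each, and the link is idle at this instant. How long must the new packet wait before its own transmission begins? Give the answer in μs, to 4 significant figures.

Each queued packet: L/R = 1048/980000000 = 1.06939 μs.
31 queued → 33.151 μs.
Queuing delay = 33.15 μs.

33.15 μs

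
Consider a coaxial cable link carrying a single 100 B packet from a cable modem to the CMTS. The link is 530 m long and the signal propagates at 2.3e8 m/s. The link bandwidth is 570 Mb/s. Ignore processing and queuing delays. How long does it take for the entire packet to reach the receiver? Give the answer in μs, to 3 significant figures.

3.71 μs

L = 100 × 8 = 800 bits.
Transmission delay = L/R = 800 / 570000000 = 1.40351 μs.
Propagation delay = d/s = 530 m / 2.3e+08 m/s = 2.30435 μs.
Total = 3.71 μs.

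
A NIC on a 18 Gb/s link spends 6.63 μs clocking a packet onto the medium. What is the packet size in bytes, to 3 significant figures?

14900 bytes

L = R × t_tx = 18000000000 b/s × 6.63e-06 s = 119340 bits.
In bytes: 119340 / 8 = 14900 bytes.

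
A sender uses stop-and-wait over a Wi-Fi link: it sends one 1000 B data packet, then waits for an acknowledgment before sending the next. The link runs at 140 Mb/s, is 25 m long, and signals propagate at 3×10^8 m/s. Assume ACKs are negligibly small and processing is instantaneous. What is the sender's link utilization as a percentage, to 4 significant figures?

99.71 %

t_tx = L/R = 8000/140000000 = 5.71429e-05 s.
t_prop = 25/300000000 = 8.33333e-08 s; RTT = 1.66667e-07 s.
Cycle = t_tx + RTT = 5.73095e-05 s.
Utilization = t_tx / cycle = 5.71429e-05/5.73095e-05 = 99.71 %.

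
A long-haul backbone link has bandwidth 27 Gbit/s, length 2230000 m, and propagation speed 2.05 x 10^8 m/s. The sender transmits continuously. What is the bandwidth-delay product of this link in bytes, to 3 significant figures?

36700000 bytes

Propagation delay = 2230000 / 2.05e+08 = 0.010878 s.
BDP = R × t_prop = 27000000000 × 0.010878 = 293707000 bits.
In bytes: 293707000/8 = 36700000 bytes.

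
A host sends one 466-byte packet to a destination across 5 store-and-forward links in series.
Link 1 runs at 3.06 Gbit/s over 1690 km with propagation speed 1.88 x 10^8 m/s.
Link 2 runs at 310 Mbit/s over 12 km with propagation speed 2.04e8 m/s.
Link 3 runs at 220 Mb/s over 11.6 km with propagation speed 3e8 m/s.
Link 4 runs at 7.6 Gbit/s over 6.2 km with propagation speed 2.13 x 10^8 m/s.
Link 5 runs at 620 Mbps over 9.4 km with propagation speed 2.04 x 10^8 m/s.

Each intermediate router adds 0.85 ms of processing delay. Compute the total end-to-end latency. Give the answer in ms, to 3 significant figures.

12.6 ms

L = 466 × 8 = 3728 bits.
Transmission delays (L/R per hop): 0.0012183, 0.0120258, 0.0169455, 0.000490526, 0.0060129 ms; sum = 0.036693 ms.
Propagation delays (d/s per hop): 8.98936, 0.0588235, 0.0386667, 0.029108, 0.0460784 ms; sum = 9.16204 ms.
Processing at 4 router(s): 4 × 0.85 ms = 3.4 ms.
End-to-end = 12.6 ms.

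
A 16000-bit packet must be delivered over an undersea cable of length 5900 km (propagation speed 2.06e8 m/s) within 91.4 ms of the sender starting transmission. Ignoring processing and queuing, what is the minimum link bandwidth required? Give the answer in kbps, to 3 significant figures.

255 kbps

Propagation delay = 5900000 / 206000000 = 28.6408 ms.
Transmission budget = 91.4 − 28.6408 = 62.7592 ms.
R ≥ L / t_tx = 16000 bits / 0.0627592 s = 255 kbps.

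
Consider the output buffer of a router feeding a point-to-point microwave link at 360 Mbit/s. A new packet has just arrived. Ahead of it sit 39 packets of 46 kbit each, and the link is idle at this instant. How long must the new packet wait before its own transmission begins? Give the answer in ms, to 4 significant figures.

Each queued packet: L/R = 46000/360000000 = 0.127778 ms.
39 queued → 4.98333 ms.
Queuing delay = 4.983 ms.

4.983 ms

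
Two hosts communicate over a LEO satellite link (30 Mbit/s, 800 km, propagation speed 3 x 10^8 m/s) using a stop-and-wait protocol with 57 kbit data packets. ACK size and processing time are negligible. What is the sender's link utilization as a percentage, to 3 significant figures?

t_tx = L/R = 57000/30000000 = 0.0019 s.
t_prop = 800000/300000000 = 0.00266667 s; RTT = 0.00533333 s.
Cycle = t_tx + RTT = 0.00723333 s.
Utilization = t_tx / cycle = 0.0019/0.00723333 = 26.3 %.

26.3 %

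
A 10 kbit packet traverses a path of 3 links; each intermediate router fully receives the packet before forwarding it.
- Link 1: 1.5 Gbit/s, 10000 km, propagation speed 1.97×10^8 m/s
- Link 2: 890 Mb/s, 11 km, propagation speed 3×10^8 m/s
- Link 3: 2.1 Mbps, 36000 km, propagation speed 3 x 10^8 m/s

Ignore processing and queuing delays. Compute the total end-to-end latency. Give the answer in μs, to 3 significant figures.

L = 10000 bits.
Transmission delays (L/R per hop): 6.66667, 11.236, 4761.9 μs; sum = 4779.81 μs.
Propagation delays (d/s per hop): 50761.4, 36.6667, 120000 μs; sum = 170798 μs.
End-to-end = 176000 μs.

176000 μs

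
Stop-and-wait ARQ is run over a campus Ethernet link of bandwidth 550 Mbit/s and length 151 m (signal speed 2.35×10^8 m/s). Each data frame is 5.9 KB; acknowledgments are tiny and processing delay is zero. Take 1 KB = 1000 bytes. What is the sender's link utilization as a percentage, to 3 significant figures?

t_tx = L/R = 47200/550000000 = 8.58182e-05 s.
t_prop = 151/235000000 = 6.42553e-07 s; RTT = 1.28511e-06 s.
Cycle = t_tx + RTT = 8.71033e-05 s.
Utilization = t_tx / cycle = 8.58182e-05/8.71033e-05 = 98.5 %.

98.5 %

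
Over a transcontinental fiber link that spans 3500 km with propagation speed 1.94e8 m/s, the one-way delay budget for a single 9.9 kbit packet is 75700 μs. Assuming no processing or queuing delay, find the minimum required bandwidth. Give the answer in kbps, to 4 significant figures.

Propagation delay = 3500000 / 194000000 = 18041.2 μs.
Transmission budget = 75700 − 18041.2 = 57658.8 μs.
R ≥ L / t_tx = 9900 bits / 0.0576588 s = 171.7 kbps.

171.7 kbps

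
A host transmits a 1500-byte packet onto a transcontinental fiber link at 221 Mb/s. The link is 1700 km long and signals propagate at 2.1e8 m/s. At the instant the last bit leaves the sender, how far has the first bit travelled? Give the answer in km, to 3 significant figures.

t_tx = L/R = 12000/221000000 = 5.42986e-05 s.
Distance = s × t_tx = 210000000 × 5.42986e-05 = 11.4 km.

11.4 km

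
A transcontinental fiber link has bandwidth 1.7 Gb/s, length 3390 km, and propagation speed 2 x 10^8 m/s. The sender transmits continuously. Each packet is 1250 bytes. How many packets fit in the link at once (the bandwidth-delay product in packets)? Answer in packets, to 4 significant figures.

2882 packets

Propagation delay = 3390000 / 200000000 = 0.01695 s.
BDP = R × t_prop = 1700000000 × 0.01695 = 28815000 bits.
In packets of 10000 bits: 2882 packets.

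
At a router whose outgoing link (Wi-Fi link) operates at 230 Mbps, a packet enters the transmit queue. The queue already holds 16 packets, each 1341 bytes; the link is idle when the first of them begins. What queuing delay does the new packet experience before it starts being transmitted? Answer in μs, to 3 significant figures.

Each queued packet: L/R = 10728/230000000 = 46.6435 μs.
16 queued → 746.296 μs.
Queuing delay = 746 μs.

746 μs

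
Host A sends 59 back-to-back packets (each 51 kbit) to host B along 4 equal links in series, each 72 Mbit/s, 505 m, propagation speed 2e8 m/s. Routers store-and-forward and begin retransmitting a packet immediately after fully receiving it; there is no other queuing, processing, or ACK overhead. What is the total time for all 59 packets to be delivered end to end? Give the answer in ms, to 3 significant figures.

Per-hop transmission t_tx = L/R = 51000/72000000 = 0.708333 ms.
Per-hop propagation t_prop = 505/200000000 = 0.002525 ms.
Pipeline fill: first packet needs 4·t_tx to clear all hops; remaining 58 packets each add one t_tx.
Total = (4+59-1)·t_tx + 4·t_prop = 62·0.708333 + 4·0.002525 = 43.9 ms.

43.9 ms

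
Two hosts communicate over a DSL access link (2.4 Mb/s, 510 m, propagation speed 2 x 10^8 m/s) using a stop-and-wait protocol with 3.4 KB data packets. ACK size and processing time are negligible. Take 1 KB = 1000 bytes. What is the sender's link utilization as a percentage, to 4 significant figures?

99.96 %

t_tx = L/R = 27200/2400000 = 0.0113333 s.
t_prop = 510/200000000 = 2.55e-06 s; RTT = 5.1e-06 s.
Cycle = t_tx + RTT = 0.0113384 s.
Utilization = t_tx / cycle = 0.0113333/0.0113384 = 99.96 %.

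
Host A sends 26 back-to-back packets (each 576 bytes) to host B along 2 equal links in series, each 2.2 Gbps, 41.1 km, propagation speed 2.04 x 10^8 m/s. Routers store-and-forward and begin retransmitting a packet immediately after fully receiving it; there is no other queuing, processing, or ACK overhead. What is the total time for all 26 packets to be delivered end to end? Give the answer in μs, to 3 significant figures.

459 μs

Per-hop transmission t_tx = L/R = 4608/2200000000 = 2.09455 μs.
Per-hop propagation t_prop = 41100/204000000 = 201.471 μs.
Pipeline fill: first packet needs 2·t_tx to clear all hops; remaining 25 packets each add one t_tx.
Total = (2+26-1)·t_tx + 2·t_prop = 27·2.09455 + 2·201.471 = 459 μs.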